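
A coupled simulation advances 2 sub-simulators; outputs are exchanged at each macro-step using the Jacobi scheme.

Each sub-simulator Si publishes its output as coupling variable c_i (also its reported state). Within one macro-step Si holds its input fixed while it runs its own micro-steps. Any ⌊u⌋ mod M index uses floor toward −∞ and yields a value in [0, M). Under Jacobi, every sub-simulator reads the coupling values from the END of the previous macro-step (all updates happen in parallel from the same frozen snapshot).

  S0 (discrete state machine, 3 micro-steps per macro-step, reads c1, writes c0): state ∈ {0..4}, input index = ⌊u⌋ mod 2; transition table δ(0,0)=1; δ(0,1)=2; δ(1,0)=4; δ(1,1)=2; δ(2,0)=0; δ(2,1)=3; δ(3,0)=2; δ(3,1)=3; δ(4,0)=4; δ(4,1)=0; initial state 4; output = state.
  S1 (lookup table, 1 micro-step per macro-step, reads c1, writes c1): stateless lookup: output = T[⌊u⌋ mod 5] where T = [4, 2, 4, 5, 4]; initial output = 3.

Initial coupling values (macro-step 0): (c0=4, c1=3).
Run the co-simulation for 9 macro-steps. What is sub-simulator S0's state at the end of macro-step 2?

S0 state at macro-step 2 = 3

macro 1: S0 reads c1=3 → after 3×micro: 3; S1 reads c1=3 → after 1×micro: 5 ⇒ (c0=3, c1=5)
macro 2: S0 reads c1=5 → after 3×micro: 3; S1 reads c1=5 → after 1×micro: 4 ⇒ (c0=3, c1=4)
macro 3: S0 reads c1=4 → after 3×micro: 1; S1 reads c1=4 → after 1×micro: 4 ⇒ (c0=1, c1=4)
macro 4: S0 reads c1=4 → after 3×micro: 4; S1 reads c1=4 → after 1×micro: 4 ⇒ (c0=4, c1=4)
macro 5: S0 reads c1=4 → after 3×micro: 4; S1 reads c1=4 → after 1×micro: 4 ⇒ (c0=4, c1=4)
macro 6: S0 reads c1=4 → after 3×micro: 4; S1 reads c1=4 → after 1×micro: 4 ⇒ (c0=4, c1=4)
macro 7: S0 reads c1=4 → after 3×micro: 4; S1 reads c1=4 → after 1×micro: 4 ⇒ (c0=4, c1=4)
macro 8: S0 reads c1=4 → after 3×micro: 4; S1 reads c1=4 → after 1×micro: 4 ⇒ (c0=4, c1=4)
macro 9: S0 reads c1=4 → after 3×micro: 4; S1 reads c1=4 → after 1×micro: 4 ⇒ (c0=4, c1=4)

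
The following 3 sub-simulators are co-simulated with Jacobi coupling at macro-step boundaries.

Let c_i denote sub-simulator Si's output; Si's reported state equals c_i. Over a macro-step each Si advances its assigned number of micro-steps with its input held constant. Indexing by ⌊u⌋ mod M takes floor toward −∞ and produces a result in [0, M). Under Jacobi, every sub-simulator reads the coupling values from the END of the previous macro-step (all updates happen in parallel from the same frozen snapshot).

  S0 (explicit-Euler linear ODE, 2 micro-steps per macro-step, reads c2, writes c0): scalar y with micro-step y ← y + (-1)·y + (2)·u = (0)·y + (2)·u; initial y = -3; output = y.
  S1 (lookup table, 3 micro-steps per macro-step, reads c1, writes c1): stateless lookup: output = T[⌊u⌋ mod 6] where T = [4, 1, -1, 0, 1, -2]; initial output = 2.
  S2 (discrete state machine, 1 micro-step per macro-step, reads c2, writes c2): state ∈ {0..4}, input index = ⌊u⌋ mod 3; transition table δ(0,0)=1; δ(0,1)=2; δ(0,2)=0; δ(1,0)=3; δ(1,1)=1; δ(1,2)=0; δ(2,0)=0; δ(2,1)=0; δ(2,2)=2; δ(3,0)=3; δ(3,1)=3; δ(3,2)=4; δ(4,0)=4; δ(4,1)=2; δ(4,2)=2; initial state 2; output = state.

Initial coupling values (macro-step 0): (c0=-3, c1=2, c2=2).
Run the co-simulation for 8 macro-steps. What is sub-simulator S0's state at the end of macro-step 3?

S0 state at macro-step 3 = 4

macro 1: S0 reads c2=2 → after 2×micro: 4; S1 reads c1=2 → after 3×micro: -1; S2 reads c2=2 → after 1×micro: 2 ⇒ (c0=4, c1=-1, c2=2)
macro 2: S0 reads c2=2 → after 2×micro: 4; S1 reads c1=-1 → after 3×micro: -2; S2 reads c2=2 → after 1×micro: 2 ⇒ (c0=4, c1=-2, c2=2)
macro 3: S0 reads c2=2 → after 2×micro: 4; S1 reads c1=-2 → after 3×micro: 1; S2 reads c2=2 → after 1×micro: 2 ⇒ (c0=4, c1=1, c2=2)
macro 4: S0 reads c2=2 → after 2×micro: 4; S1 reads c1=1 → after 3×micro: 1; S2 reads c2=2 → after 1×micro: 2 ⇒ (c0=4, c1=1, c2=2)
macro 5: S0 reads c2=2 → after 2×micro: 4; S1 reads c1=1 → after 3×micro: 1; S2 reads c2=2 → after 1×micro: 2 ⇒ (c0=4, c1=1, c2=2)
macro 6: S0 reads c2=2 → after 2×micro: 4; S1 reads c1=1 → after 3×micro: 1; S2 reads c2=2 → after 1×micro: 2 ⇒ (c0=4, c1=1, c2=2)
macro 7: S0 reads c2=2 → after 2×micro: 4; S1 reads c1=1 → after 3×micro: 1; S2 reads c2=2 → after 1×micro: 2 ⇒ (c0=4, c1=1, c2=2)
macro 8: S0 reads c2=2 → after 2×micro: 4; S1 reads c1=1 → after 3×micro: 1; S2 reads c2=2 → after 1×micro: 2 ⇒ (c0=4, c1=1, c2=2)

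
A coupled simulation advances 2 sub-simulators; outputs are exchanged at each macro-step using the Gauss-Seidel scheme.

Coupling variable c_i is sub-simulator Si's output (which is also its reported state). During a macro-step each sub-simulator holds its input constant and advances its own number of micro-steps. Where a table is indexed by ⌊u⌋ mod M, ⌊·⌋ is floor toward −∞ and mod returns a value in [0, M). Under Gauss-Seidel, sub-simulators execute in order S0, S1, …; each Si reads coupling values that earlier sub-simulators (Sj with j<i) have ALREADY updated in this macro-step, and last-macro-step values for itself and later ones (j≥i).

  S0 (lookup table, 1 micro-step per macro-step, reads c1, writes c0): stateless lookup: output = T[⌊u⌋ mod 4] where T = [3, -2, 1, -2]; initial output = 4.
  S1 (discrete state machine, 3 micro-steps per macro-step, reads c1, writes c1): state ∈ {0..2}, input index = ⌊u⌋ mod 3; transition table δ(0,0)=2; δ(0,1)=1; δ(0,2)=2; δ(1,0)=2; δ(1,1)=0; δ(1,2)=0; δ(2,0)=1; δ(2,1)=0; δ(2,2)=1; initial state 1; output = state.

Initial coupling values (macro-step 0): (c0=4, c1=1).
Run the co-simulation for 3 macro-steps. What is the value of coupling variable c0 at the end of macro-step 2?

c0 at macro-step 2 = 3

macro 1: S0 reads c1=1 → after 1×micro: -2; S1 reads c1=1 → after 3×micro: 0 ⇒ (c0=-2, c1=0)
macro 2: S0 reads c1=0 → after 1×micro: 3; S1 reads c1=0 → after 3×micro: 2 ⇒ (c0=3, c1=2)
macro 3: S0 reads c1=2 → after 1×micro: 1; S1 reads c1=2 → after 3×micro: 2 ⇒ (c0=1, c1=2)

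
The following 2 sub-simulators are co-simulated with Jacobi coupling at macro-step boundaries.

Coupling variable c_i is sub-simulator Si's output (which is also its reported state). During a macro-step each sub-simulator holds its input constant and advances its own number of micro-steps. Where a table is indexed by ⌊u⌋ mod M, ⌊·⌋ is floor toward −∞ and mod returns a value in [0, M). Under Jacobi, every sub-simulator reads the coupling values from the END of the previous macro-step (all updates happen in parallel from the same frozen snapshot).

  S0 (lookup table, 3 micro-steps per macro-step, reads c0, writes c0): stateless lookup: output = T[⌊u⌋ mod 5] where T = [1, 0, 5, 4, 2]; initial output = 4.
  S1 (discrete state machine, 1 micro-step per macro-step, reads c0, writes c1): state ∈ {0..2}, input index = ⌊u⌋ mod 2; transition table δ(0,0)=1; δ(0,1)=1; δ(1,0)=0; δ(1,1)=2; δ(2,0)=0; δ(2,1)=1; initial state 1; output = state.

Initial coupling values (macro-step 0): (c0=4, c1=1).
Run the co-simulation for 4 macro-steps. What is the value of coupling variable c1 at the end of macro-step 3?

macro 1: S0 reads c0=4 → after 3×micro: 2; S1 reads c0=4 → after 1×micro: 0 ⇒ (c0=2, c1=0)
macro 2: S0 reads c0=2 → after 3×micro: 5; S1 reads c0=2 → after 1×micro: 1 ⇒ (c0=5, c1=1)
macro 3: S0 reads c0=5 → after 3×micro: 1; S1 reads c0=5 → after 1×micro: 2 ⇒ (c0=1, c1=2)
macro 4: S0 reads c0=1 → after 3×micro: 0; S1 reads c0=1 → after 1×micro: 1 ⇒ (c0=0, c1=1)

c1 at macro-step 3 = 2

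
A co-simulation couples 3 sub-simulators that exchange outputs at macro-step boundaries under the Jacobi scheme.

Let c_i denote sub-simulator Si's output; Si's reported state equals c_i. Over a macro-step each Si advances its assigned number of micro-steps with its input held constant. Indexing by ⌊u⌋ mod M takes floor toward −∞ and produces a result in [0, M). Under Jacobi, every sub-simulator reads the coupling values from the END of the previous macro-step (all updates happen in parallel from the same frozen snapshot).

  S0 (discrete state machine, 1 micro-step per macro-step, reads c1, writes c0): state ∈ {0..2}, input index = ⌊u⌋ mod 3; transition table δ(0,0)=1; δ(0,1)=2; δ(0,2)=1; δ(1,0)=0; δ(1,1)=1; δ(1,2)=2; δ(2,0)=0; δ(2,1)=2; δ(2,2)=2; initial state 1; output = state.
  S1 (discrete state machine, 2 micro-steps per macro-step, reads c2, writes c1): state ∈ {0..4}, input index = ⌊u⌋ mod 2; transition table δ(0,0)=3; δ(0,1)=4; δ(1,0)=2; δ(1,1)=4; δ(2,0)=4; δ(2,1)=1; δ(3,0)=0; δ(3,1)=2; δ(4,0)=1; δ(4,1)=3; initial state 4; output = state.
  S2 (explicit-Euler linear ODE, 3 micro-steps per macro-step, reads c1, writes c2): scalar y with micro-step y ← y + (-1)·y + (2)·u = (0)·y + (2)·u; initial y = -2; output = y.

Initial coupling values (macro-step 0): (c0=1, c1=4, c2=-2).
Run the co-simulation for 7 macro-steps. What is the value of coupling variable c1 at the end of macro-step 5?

macro 1: S0 reads c1=4 → after 1×micro: 1; S1 reads c2=-2 → after 2×micro: 2; S2 reads c1=4 → after 3×micro: 8 ⇒ (c0=1, c1=2, c2=8)
macro 2: S0 reads c1=2 → after 1×micro: 2; S1 reads c2=8 → after 2×micro: 1; S2 reads c1=2 → after 3×micro: 4 ⇒ (c0=2, c1=1, c2=4)
macro 3: S0 reads c1=1 → after 1×micro: 2; S1 reads c2=4 → after 2×micro: 4; S2 reads c1=1 → after 3×micro: 2 ⇒ (c0=2, c1=4, c2=2)
macro 4: S0 reads c1=4 → after 1×micro: 2; S1 reads c2=2 → after 2×micro: 2; S2 reads c1=4 → after 3×micro: 8 ⇒ (c0=2, c1=2, c2=8)
macro 5: S0 reads c1=2 → after 1×micro: 2; S1 reads c2=8 → after 2×micro: 1; S2 reads c1=2 → after 3×micro: 4 ⇒ (c0=2, c1=1, c2=4)
macro 6: S0 reads c1=1 → after 1×micro: 2; S1 reads c2=4 → after 2×micro: 4; S2 reads c1=1 → after 3×micro: 2 ⇒ (c0=2, c1=4, c2=2)
macro 7: S0 reads c1=4 → after 1×micro: 2; S1 reads c2=2 → after 2×micro: 2; S2 reads c1=4 → after 3×micro: 8 ⇒ (c0=2, c1=2, c2=8)

c1 at macro-step 5 = 1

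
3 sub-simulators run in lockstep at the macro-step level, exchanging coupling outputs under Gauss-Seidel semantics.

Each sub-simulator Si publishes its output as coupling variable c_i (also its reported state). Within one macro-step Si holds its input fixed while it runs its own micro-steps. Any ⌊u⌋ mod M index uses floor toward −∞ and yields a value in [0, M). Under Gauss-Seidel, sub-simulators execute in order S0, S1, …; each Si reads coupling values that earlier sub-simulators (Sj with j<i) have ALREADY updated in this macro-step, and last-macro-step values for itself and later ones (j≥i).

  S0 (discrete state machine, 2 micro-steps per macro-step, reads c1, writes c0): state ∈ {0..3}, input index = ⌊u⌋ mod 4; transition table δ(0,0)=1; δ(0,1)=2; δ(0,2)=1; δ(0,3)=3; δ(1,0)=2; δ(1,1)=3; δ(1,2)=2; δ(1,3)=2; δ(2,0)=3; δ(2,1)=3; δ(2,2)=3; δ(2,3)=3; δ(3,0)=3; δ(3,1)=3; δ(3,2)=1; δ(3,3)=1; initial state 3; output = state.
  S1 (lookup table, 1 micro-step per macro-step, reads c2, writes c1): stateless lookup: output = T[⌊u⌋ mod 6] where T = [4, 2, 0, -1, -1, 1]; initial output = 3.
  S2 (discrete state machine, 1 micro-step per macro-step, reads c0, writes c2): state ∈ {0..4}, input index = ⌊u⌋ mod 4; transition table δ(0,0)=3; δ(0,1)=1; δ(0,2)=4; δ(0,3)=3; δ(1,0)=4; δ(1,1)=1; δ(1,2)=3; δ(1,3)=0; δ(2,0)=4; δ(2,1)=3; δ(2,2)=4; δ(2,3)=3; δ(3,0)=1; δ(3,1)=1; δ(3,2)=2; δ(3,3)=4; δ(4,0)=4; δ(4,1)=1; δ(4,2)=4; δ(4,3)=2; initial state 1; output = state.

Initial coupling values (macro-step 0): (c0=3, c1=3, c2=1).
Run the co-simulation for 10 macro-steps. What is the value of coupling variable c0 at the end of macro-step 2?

c0 at macro-step 2 = 1

macro 1: S0 reads c1=3 → after 2×micro: 2; S1 reads c2=1 → after 1×micro: 2; S2 reads c0=2 → after 1×micro: 3 ⇒ (c0=2, c1=2, c2=3)
macro 2: S0 reads c1=2 → after 2×micro: 1; S1 reads c2=3 → after 1×micro: -1; S2 reads c0=1 → after 1×micro: 1 ⇒ (c0=1, c1=-1, c2=1)
macro 3: S0 reads c1=-1 → after 2×micro: 3; S1 reads c2=1 → after 1×micro: 2; S2 reads c0=3 → after 1×micro: 0 ⇒ (c0=3, c1=2, c2=0)
macro 4: S0 reads c1=2 → after 2×micro: 2; S1 reads c2=0 → after 1×micro: 4; S2 reads c0=2 → after 1×micro: 4 ⇒ (c0=2, c1=4, c2=4)
macro 5: S0 reads c1=4 → after 2×micro: 3; S1 reads c2=4 → after 1×micro: -1; S2 reads c0=3 → after 1×micro: 2 ⇒ (c0=3, c1=-1, c2=2)
macro 6: S0 reads c1=-1 → after 2×micro: 2; S1 reads c2=2 → after 1×micro: 0; S2 reads c0=2 → after 1×micro: 4 ⇒ (c0=2, c1=0, c2=4)
macro 7: S0 reads c1=0 → after 2×micro: 3; S1 reads c2=4 → after 1×micro: -1; S2 reads c0=3 → after 1×micro: 2 ⇒ (c0=3, c1=-1, c2=2)
macro 8: S0 reads c1=-1 → after 2×micro: 2; S1 reads c2=2 → after 1×micro: 0; S2 reads c0=2 → after 1×micro: 4 ⇒ (c0=2, c1=0, c2=4)
macro 9: S0 reads c1=0 → after 2×micro: 3; S1 reads c2=4 → after 1×micro: -1; S2 reads c0=3 → after 1×micro: 2 ⇒ (c0=3, c1=-1, c2=2)
macro 10: S0 reads c1=-1 → after 2×micro: 2; S1 reads c2=2 → after 1×micro: 0; S2 reads c0=2 → after 1×micro: 4 ⇒ (c0=2, c1=0, c2=4)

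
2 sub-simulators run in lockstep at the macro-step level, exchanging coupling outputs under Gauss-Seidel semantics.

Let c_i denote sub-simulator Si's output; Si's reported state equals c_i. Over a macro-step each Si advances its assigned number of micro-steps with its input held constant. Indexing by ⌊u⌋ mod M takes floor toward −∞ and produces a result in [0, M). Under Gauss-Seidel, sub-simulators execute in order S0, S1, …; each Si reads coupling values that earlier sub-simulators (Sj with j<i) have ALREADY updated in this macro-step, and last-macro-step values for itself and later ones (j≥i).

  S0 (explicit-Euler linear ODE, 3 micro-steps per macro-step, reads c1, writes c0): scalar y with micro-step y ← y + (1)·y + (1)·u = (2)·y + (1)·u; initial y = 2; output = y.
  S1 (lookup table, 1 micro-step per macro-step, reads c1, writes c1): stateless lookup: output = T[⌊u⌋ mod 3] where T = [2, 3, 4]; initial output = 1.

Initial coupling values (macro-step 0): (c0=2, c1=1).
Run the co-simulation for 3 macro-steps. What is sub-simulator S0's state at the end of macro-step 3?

macro 1: S0 reads c1=1 → after 3×micro: 23; S1 reads c1=1 → after 1×micro: 3 ⇒ (c0=23, c1=3)
macro 2: S0 reads c1=3 → after 3×micro: 205; S1 reads c1=3 → after 1×micro: 2 ⇒ (c0=205, c1=2)
macro 3: S0 reads c1=2 → after 3×micro: 1654; S1 reads c1=2 → after 1×micro: 4 ⇒ (c0=1654, c1=4)

S0 state at macro-step 3 = 1654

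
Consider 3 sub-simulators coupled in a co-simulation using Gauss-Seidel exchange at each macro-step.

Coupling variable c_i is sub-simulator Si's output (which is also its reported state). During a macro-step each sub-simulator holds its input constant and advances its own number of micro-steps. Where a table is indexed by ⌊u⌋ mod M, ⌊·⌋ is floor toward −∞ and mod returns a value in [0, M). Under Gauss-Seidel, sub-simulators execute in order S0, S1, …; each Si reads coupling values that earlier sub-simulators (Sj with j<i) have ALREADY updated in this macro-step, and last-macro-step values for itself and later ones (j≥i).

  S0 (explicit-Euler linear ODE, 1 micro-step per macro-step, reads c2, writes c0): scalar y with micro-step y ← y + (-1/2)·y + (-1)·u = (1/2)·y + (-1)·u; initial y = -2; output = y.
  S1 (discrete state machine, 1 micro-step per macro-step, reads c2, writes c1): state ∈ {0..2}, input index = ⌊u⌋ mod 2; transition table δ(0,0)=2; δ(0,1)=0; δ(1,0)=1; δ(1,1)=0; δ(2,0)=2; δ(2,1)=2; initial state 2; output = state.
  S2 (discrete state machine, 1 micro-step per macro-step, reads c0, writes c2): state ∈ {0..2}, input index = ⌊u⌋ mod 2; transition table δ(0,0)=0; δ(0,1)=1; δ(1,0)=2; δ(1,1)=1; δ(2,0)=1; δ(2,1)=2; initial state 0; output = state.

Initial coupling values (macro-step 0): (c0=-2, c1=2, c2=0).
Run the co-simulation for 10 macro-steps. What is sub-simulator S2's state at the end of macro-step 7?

macro 1: S0 reads c2=0 → after 1×micro: -1; S1 reads c2=0 → after 1×micro: 2; S2 reads c0=-1 → after 1×micro: 1 ⇒ (c0=-1, c1=2, c2=1)
macro 2: S0 reads c2=1 → after 1×micro: -3/2; S1 reads c2=1 → after 1×micro: 2; S2 reads c0=-3/2 → after 1×micro: 2 ⇒ (c0=-3/2, c1=2, c2=2)
macro 3: S0 reads c2=2 → after 1×micro: -11/4; S1 reads c2=2 → after 1×micro: 2; S2 reads c0=-11/4 → after 1×micro: 2 ⇒ (c0=-11/4, c1=2, c2=2)
macro 4: S0 reads c2=2 → after 1×micro: -27/8; S1 reads c2=2 → after 1×micro: 2; S2 reads c0=-27/8 → after 1×micro: 1 ⇒ (c0=-27/8, c1=2, c2=1)
macro 5: S0 reads c2=1 → after 1×micro: -43/16; S1 reads c2=1 → after 1×micro: 2; S2 reads c0=-43/16 → after 1×micro: 1 ⇒ (c0=-43/16, c1=2, c2=1)
macro 6: S0 reads c2=1 → after 1×micro: -75/32; S1 reads c2=1 → after 1×micro: 2; S2 reads c0=-75/32 → after 1×micro: 1 ⇒ (c0=-75/32, c1=2, c2=1)
macro 7: S0 reads c2=1 → after 1×micro: -139/64; S1 reads c2=1 → after 1×micro: 2; S2 reads c0=-139/64 → after 1×micro: 1 ⇒ (c0=-139/64, c1=2, c2=1)
macro 8: S0 reads c2=1 → after 1×micro: -267/128; S1 reads c2=1 → after 1×micro: 2; S2 reads c0=-267/128 → after 1×micro: 1 ⇒ (c0=-267/128, c1=2, c2=1)
macro 9: S0 reads c2=1 → after 1×micro: -523/256; S1 reads c2=1 → after 1×micro: 2; S2 reads c0=-523/256 → after 1×micro: 1 ⇒ (c0=-523/256, c1=2, c2=1)
macro 10: S0 reads c2=1 → after 1×micro: -1035/512; S1 reads c2=1 → after 1×micro: 2; S2 reads c0=-1035/512 → after 1×micro: 1 ⇒ (c0=-1035/512, c1=2, c2=1)

S2 state at macro-step 7 = 1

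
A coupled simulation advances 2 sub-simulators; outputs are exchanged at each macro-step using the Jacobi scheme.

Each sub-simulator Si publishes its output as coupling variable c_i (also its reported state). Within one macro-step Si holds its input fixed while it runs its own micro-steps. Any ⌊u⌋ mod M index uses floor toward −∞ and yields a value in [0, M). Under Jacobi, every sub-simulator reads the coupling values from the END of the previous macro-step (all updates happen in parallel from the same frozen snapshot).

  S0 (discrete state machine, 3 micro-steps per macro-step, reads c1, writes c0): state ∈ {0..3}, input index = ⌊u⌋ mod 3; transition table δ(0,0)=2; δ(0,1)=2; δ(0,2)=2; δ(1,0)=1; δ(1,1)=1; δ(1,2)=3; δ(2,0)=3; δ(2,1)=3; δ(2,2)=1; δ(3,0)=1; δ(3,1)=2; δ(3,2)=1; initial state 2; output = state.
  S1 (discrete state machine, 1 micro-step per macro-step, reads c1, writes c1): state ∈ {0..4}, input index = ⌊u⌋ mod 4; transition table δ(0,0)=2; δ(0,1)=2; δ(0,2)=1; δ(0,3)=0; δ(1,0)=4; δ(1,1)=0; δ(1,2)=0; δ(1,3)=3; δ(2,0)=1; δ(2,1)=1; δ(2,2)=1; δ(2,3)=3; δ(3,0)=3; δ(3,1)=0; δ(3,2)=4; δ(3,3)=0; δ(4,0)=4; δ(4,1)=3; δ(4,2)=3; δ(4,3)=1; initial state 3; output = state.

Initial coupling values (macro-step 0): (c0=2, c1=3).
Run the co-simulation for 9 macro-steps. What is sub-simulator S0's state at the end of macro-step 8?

macro 1: S0 reads c1=3 → after 3×micro: 1; S1 reads c1=3 → after 1×micro: 0 ⇒ (c0=1, c1=0)
macro 2: S0 reads c1=0 → after 3×micro: 1; S1 reads c1=0 → after 1×micro: 2 ⇒ (c0=1, c1=2)
macro 3: S0 reads c1=2 → after 3×micro: 3; S1 reads c1=2 → after 1×micro: 1 ⇒ (c0=3, c1=1)
macro 4: S0 reads c1=1 → after 3×micro: 2; S1 reads c1=1 → after 1×micro: 0 ⇒ (c0=2, c1=0)
macro 5: S0 reads c1=0 → after 3×micro: 1; S1 reads c1=0 → after 1×micro: 2 ⇒ (c0=1, c1=2)
macro 6: S0 reads c1=2 → after 3×micro: 3; S1 reads c1=2 → after 1×micro: 1 ⇒ (c0=3, c1=1)
macro 7: S0 reads c1=1 → after 3×micro: 2; S1 reads c1=1 → after 1×micro: 0 ⇒ (c0=2, c1=0)
macro 8: S0 reads c1=0 → after 3×micro: 1; S1 reads c1=0 → after 1×micro: 2 ⇒ (c0=1, c1=2)
macro 9: S0 reads c1=2 → after 3×micro: 3; S1 reads c1=2 → after 1×micro: 1 ⇒ (c0=3, c1=1)

S0 state at macro-step 8 = 1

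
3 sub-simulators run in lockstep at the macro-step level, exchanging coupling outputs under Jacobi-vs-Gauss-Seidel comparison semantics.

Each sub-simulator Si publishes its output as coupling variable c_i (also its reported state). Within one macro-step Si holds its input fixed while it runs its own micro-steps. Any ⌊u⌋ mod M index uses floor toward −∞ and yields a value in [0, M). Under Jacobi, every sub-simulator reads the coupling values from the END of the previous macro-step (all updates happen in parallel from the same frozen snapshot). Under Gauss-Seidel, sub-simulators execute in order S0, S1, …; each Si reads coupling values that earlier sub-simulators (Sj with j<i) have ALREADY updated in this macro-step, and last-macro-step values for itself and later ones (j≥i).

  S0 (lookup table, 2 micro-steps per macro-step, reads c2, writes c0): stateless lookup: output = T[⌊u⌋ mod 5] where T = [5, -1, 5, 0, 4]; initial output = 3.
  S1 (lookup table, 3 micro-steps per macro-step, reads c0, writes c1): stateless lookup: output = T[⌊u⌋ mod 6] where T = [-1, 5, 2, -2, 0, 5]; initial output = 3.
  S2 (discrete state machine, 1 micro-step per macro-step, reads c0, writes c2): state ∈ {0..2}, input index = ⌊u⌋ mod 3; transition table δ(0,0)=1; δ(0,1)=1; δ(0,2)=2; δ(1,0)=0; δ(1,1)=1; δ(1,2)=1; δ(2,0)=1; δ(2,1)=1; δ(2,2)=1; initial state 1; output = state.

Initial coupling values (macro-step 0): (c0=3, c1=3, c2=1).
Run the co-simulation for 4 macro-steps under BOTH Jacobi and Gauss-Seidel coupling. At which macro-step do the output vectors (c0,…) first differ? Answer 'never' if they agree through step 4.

[Jacobi] macro 1: S0 reads c2=1 → after 2×micro: -1; S1 reads c0=3 → after 3×micro: -2; S2 reads c0=3 → after 1×micro: 0 ⇒ (c0=-1, c1=-2, c2=0)
[Jacobi] macro 2: S0 reads c2=0 → after 2×micro: 5; S1 reads c0=-1 → after 3×micro: 5; S2 reads c0=-1 → after 1×micro: 2 ⇒ (c0=5, c1=5, c2=2)
[Jacobi] macro 3: S0 reads c2=2 → after 2×micro: 5; S1 reads c0=5 → after 3×micro: 5; S2 reads c0=5 → after 1×micro: 1 ⇒ (c0=5, c1=5, c2=1)
[Jacobi] macro 4: S0 reads c2=1 → after 2×micro: -1; S1 reads c0=5 → after 3×micro: 5; S2 reads c0=5 → after 1×micro: 1 ⇒ (c0=-1, c1=5, c2=1)
[Gauss-Seidel] macro 1: S0 reads c2=1 → after 2×micro: -1; S1 reads c0=-1 → after 3×micro: 5; S2 reads c0=-1 → after 1×micro: 1 ⇒ (c0=-1, c1=5, c2=1)
[Gauss-Seidel] macro 2: S0 reads c2=1 → after 2×micro: -1; S1 reads c0=-1 → after 3×micro: 5; S2 reads c0=-1 → after 1×micro: 1 ⇒ (c0=-1, c1=5, c2=1)
[Gauss-Seidel] macro 3: S0 reads c2=1 → after 2×micro: -1; S1 reads c0=-1 → after 3×micro: 5; S2 reads c0=-1 → after 1×micro: 1 ⇒ (c0=-1, c1=5, c2=1)
[Gauss-Seidel] macro 4: S0 reads c2=1 → after 2×micro: -1; S1 reads c0=-1 → after 3×micro: 5; S2 reads c0=-1 → after 1×micro: 1 ⇒ (c0=-1, c1=5, c2=1)

first divergence at macro-step: 1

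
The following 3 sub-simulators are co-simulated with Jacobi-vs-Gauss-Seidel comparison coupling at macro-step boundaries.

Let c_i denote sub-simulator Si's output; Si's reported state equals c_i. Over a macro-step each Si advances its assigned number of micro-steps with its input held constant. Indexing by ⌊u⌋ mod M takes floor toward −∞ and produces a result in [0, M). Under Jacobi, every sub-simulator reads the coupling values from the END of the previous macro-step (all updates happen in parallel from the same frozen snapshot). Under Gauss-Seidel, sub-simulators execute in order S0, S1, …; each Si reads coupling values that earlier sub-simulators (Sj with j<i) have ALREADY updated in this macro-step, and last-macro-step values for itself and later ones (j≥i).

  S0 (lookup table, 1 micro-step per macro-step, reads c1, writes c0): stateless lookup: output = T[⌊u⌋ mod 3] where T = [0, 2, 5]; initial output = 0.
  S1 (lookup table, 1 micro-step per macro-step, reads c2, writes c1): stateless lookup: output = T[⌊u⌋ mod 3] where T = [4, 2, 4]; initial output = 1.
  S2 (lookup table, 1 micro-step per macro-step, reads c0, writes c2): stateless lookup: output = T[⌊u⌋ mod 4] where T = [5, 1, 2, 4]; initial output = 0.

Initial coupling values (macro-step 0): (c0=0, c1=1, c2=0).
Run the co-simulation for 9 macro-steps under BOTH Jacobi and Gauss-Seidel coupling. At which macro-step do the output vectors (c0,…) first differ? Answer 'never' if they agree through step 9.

first divergence at macro-step: 1

[Jacobi] macro 1: S0 reads c1=1 → after 1×micro: 2; S1 reads c2=0 → after 1×micro: 4; S2 reads c0=0 → after 1×micro: 5 ⇒ (c0=2, c1=4, c2=5)
[Jacobi] macro 2: S0 reads c1=4 → after 1×micro: 2; S1 reads c2=5 → after 1×micro: 4; S2 reads c0=2 → after 1×micro: 2 ⇒ (c0=2, c1=4, c2=2)
[Jacobi] macro 3: S0 reads c1=4 → after 1×micro: 2; S1 reads c2=2 → after 1×micro: 4; S2 reads c0=2 → after 1×micro: 2 ⇒ (c0=2, c1=4, c2=2)
[Jacobi] macro 4: S0 reads c1=4 → after 1×micro: 2; S1 reads c2=2 → after 1×micro: 4; S2 reads c0=2 → after 1×micro: 2 ⇒ (c0=2, c1=4, c2=2)
[Jacobi] macro 5: S0 reads c1=4 → after 1×micro: 2; S1 reads c2=2 → after 1×micro: 4; S2 reads c0=2 → after 1×micro: 2 ⇒ (c0=2, c1=4, c2=2)
[Jacobi] macro 6: S0 reads c1=4 → after 1×micro: 2; S1 reads c2=2 → after 1×micro: 4; S2 reads c0=2 → after 1×micro: 2 ⇒ (c0=2, c1=4, c2=2)
[Jacobi] macro 7: S0 reads c1=4 → after 1×micro: 2; S1 reads c2=2 → after 1×micro: 4; S2 reads c0=2 → after 1×micro: 2 ⇒ (c0=2, c1=4, c2=2)
[Jacobi] macro 8: S0 reads c1=4 → after 1×micro: 2; S1 reads c2=2 → after 1×micro: 4; S2 reads c0=2 → after 1×micro: 2 ⇒ (c0=2, c1=4, c2=2)
[Jacobi] macro 9: S0 reads c1=4 → after 1×micro: 2; S1 reads c2=2 → after 1×micro: 4; S2 reads c0=2 → after 1×micro: 2 ⇒ (c0=2, c1=4, c2=2)
[Gauss-Seidel] macro 1: S0 reads c1=1 → after 1×micro: 2; S1 reads c2=0 → after 1×micro: 4; S2 reads c0=2 → after 1×micro: 2 ⇒ (c0=2, c1=4, c2=2)
[Gauss-Seidel] macro 2: S0 reads c1=4 → after 1×micro: 2; S1 reads c2=2 → after 1×micro: 4; S2 reads c0=2 → after 1×micro: 2 ⇒ (c0=2, c1=4, c2=2)
[Gauss-Seidel] macro 3: S0 reads c1=4 → after 1×micro: 2; S1 reads c2=2 → after 1×micro: 4; S2 reads c0=2 → after 1×micro: 2 ⇒ (c0=2, c1=4, c2=2)
[Gauss-Seidel] macro 4: S0 reads c1=4 → after 1×micro: 2; S1 reads c2=2 → after 1×micro: 4; S2 reads c0=2 → after 1×micro: 2 ⇒ (c0=2, c1=4, c2=2)
[Gauss-Seidel] macro 5: S0 reads c1=4 → after 1×micro: 2; S1 reads c2=2 → after 1×micro: 4; S2 reads c0=2 → after 1×micro: 2 ⇒ (c0=2, c1=4, c2=2)
[Gauss-Seidel] macro 6: S0 reads c1=4 → after 1×micro: 2; S1 reads c2=2 → after 1×micro: 4; S2 reads c0=2 → after 1×micro: 2 ⇒ (c0=2, c1=4, c2=2)
[Gauss-Seidel] macro 7: S0 reads c1=4 → after 1×micro: 2; S1 reads c2=2 → after 1×micro: 4; S2 reads c0=2 → after 1×micro: 2 ⇒ (c0=2, c1=4, c2=2)
[Gauss-Seidel] macro 8: S0 reads c1=4 → after 1×micro: 2; S1 reads c2=2 → after 1×micro: 4; S2 reads c0=2 → after 1×micro: 2 ⇒ (c0=2, c1=4, c2=2)
[Gauss-Seidel] macro 9: S0 reads c1=4 → after 1×micro: 2; S1 reads c2=2 → after 1×micro: 4; S2 reads c0=2 → after 1×micro: 2 ⇒ (c0=2, c1=4, c2=2)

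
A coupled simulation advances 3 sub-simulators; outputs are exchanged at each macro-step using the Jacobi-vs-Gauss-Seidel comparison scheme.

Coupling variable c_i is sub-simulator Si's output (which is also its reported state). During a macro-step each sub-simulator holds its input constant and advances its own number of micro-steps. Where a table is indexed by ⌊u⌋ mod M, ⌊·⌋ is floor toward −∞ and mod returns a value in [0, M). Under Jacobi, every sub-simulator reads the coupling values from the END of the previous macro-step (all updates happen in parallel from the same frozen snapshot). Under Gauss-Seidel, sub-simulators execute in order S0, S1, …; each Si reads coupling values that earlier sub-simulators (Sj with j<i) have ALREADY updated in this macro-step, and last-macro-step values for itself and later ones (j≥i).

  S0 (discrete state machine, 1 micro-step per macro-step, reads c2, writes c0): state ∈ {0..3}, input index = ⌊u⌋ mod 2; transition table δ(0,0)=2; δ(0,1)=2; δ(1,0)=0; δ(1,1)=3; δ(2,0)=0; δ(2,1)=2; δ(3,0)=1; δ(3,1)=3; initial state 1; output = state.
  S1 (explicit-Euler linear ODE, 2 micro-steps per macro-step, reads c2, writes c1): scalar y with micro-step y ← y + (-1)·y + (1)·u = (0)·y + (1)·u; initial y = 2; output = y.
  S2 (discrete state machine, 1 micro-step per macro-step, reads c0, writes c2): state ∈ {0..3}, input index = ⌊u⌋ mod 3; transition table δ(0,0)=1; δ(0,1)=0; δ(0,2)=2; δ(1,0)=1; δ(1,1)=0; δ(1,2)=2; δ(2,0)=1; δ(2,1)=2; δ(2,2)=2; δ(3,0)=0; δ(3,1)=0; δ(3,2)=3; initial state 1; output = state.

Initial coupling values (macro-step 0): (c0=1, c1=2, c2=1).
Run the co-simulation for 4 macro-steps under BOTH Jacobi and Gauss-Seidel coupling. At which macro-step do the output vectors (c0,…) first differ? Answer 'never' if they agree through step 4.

first divergence at macro-step: 1

[Jacobi] macro 1: S0 reads c2=1 → after 1×micro: 3; S1 reads c2=1 → after 2×micro: 1; S2 reads c0=1 → after 1×micro: 0 ⇒ (c0=3, c1=1, c2=0)
[Jacobi] macro 2: S0 reads c2=0 → after 1×micro: 1; S1 reads c2=0 → after 2×micro: 0; S2 reads c0=3 → after 1×micro: 1 ⇒ (c0=1, c1=0, c2=1)
[Jacobi] macro 3: S0 reads c2=1 → after 1×micro: 3; S1 reads c2=1 → after 2×micro: 1; S2 reads c0=1 → after 1×micro: 0 ⇒ (c0=3, c1=1, c2=0)
[Jacobi] macro 4: S0 reads c2=0 → after 1×micro: 1; S1 reads c2=0 → after 2×micro: 0; S2 reads c0=3 → after 1×micro: 1 ⇒ (c0=1, c1=0, c2=1)
[Gauss-Seidel] macro 1: S0 reads c2=1 → after 1×micro: 3; S1 reads c2=1 → after 2×micro: 1; S2 reads c0=3 → after 1×micro: 1 ⇒ (c0=3, c1=1, c2=1)
[Gauss-Seidel] macro 2: S0 reads c2=1 → after 1×micro: 3; S1 reads c2=1 → after 2×micro: 1; S2 reads c0=3 → after 1×micro: 1 ⇒ (c0=3, c1=1, c2=1)
[Gauss-Seidel] macro 3: S0 reads c2=1 → after 1×micro: 3; S1 reads c2=1 → after 2×micro: 1; S2 reads c0=3 → after 1×micro: 1 ⇒ (c0=3, c1=1, c2=1)
[Gauss-Seidel] macro 4: S0 reads c2=1 → after 1×micro: 3; S1 reads c2=1 → after 2×micro: 1; S2 reads c0=3 → after 1×micro: 1 ⇒ (c0=3, c1=1, c2=1)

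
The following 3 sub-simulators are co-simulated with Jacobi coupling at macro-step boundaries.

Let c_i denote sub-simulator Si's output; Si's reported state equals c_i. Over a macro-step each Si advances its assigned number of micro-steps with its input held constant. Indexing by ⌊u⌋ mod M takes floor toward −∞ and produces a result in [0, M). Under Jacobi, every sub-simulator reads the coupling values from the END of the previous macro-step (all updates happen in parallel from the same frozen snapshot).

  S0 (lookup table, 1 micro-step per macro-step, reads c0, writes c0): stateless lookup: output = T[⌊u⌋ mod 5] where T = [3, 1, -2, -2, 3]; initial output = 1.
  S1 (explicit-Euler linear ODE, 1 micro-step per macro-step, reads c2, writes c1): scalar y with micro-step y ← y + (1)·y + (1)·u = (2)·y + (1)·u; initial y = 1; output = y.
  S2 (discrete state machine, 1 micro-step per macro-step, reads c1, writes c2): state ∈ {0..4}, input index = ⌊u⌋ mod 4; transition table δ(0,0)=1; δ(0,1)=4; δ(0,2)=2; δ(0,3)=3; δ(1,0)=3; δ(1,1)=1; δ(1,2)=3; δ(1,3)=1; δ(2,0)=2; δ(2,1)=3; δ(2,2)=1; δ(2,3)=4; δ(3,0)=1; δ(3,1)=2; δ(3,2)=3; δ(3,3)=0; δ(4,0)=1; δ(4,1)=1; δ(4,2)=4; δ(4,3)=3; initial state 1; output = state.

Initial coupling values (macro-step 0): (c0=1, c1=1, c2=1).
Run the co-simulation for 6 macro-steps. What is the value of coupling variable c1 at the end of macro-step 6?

c1 at macro-step 6 = 127

macro 1: S0 reads c0=1 → after 1×micro: 1; S1 reads c2=1 → after 1×micro: 3; S2 reads c1=1 → after 1×micro: 1 ⇒ (c0=1, c1=3, c2=1)
macro 2: S0 reads c0=1 → after 1×micro: 1; S1 reads c2=1 → after 1×micro: 7; S2 reads c1=3 → after 1×micro: 1 ⇒ (c0=1, c1=7, c2=1)
macro 3: S0 reads c0=1 → after 1×micro: 1; S1 reads c2=1 → after 1×micro: 15; S2 reads c1=7 → after 1×micro: 1 ⇒ (c0=1, c1=15, c2=1)
macro 4: S0 reads c0=1 → after 1×micro: 1; S1 reads c2=1 → after 1×micro: 31; S2 reads c1=15 → after 1×micro: 1 ⇒ (c0=1, c1=31, c2=1)
macro 5: S0 reads c0=1 → after 1×micro: 1; S1 reads c2=1 → after 1×micro: 63; S2 reads c1=31 → after 1×micro: 1 ⇒ (c0=1, c1=63, c2=1)
macro 6: S0 reads c0=1 → after 1×micro: 1; S1 reads c2=1 → after 1×micro: 127; S2 reads c1=63 → after 1×micro: 1 ⇒ (c0=1, c1=127, c2=1)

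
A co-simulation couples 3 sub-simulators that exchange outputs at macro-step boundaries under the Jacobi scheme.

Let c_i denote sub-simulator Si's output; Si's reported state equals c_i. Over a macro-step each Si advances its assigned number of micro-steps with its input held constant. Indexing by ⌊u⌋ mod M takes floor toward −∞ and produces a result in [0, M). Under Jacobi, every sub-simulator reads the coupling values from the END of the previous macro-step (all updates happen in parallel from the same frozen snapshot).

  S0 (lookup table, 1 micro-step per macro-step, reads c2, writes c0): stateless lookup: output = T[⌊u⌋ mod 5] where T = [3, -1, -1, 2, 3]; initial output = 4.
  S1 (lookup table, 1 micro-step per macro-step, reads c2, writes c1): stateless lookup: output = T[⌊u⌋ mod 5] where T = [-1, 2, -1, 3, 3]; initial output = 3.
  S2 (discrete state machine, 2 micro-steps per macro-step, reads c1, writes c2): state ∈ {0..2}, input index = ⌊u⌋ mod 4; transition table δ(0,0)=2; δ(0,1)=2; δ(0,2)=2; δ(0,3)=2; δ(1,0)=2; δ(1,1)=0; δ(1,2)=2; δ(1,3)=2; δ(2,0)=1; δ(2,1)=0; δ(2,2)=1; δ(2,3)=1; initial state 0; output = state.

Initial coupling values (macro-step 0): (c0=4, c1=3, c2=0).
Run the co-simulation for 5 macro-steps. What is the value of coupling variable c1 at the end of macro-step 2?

macro 1: S0 reads c2=0 → after 1×micro: 3; S1 reads c2=0 → after 1×micro: -1; S2 reads c1=3 → after 2×micro: 1 ⇒ (c0=3, c1=-1, c2=1)
macro 2: S0 reads c2=1 → after 1×micro: -1; S1 reads c2=1 → after 1×micro: 2; S2 reads c1=-1 → after 2×micro: 1 ⇒ (c0=-1, c1=2, c2=1)
macro 3: S0 reads c2=1 → after 1×micro: -1; S1 reads c2=1 → after 1×micro: 2; S2 reads c1=2 → after 2×micro: 1 ⇒ (c0=-1, c1=2, c2=1)
macro 4: S0 reads c2=1 → after 1×micro: -1; S1 reads c2=1 → after 1×micro: 2; S2 reads c1=2 → after 2×micro: 1 ⇒ (c0=-1, c1=2, c2=1)
macro 5: S0 reads c2=1 → after 1×micro: -1; S1 reads c2=1 → after 1×micro: 2; S2 reads c1=2 → after 2×micro: 1 ⇒ (c0=-1, c1=2, c2=1)

c1 at macro-step 2 = 2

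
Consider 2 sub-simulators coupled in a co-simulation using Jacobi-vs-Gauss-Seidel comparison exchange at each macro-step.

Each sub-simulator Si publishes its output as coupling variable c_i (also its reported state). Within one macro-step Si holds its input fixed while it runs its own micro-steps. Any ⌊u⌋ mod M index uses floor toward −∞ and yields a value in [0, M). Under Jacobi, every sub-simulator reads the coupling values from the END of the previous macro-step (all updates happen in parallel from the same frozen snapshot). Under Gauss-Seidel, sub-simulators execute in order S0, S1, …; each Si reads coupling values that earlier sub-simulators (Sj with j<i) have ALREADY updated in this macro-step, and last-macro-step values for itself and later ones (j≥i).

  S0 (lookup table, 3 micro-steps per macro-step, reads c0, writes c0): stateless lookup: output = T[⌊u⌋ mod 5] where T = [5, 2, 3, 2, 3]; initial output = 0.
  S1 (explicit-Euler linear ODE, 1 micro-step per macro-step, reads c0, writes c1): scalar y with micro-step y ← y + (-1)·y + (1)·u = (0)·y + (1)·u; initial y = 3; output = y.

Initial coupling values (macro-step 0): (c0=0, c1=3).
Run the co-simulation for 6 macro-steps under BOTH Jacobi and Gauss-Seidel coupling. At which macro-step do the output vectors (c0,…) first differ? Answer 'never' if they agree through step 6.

[Jacobi] macro 1: S0 reads c0=0 → after 3×micro: 5; S1 reads c0=0 → after 1×micro: 0 ⇒ (c0=5, c1=0)
[Jacobi] macro 2: S0 reads c0=5 → after 3×micro: 5; S1 reads c0=5 → after 1×micro: 5 ⇒ (c0=5, c1=5)
[Jacobi] macro 3: S0 reads c0=5 → after 3×micro: 5; S1 reads c0=5 → after 1×micro: 5 ⇒ (c0=5, c1=5)
[Jacobi] macro 4: S0 reads c0=5 → after 3×micro: 5; S1 reads c0=5 → after 1×micro: 5 ⇒ (c0=5, c1=5)
[Jacobi] macro 5: S0 reads c0=5 → after 3×micro: 5; S1 reads c0=5 → after 1×micro: 5 ⇒ (c0=5, c1=5)
[Jacobi] macro 6: S0 reads c0=5 → after 3×micro: 5; S1 reads c0=5 → after 1×micro: 5 ⇒ (c0=5, c1=5)
[Gauss-Seidel] macro 1: S0 reads c0=0 → after 3×micro: 5; S1 reads c0=5 → after 1×micro: 5 ⇒ (c0=5, c1=5)
[Gauss-Seidel] macro 2: S0 reads c0=5 → after 3×micro: 5; S1 reads c0=5 → after 1×micro: 5 ⇒ (c0=5, c1=5)
[Gauss-Seidel] macro 3: S0 reads c0=5 → after 3×micro: 5; S1 reads c0=5 → after 1×micro: 5 ⇒ (c0=5, c1=5)
[Gauss-Seidel] macro 4: S0 reads c0=5 → after 3×micro: 5; S1 reads c0=5 → after 1×micro: 5 ⇒ (c0=5, c1=5)
[Gauss-Seidel] macro 5: S0 reads c0=5 → after 3×micro: 5; S1 reads c0=5 → after 1×micro: 5 ⇒ (c0=5, c1=5)
[Gauss-Seidel] macro 6: S0 reads c0=5 → after 3×micro: 5; S1 reads c0=5 → after 1×micro: 5 ⇒ (c0=5, c1=5)

first divergence at macro-step: 1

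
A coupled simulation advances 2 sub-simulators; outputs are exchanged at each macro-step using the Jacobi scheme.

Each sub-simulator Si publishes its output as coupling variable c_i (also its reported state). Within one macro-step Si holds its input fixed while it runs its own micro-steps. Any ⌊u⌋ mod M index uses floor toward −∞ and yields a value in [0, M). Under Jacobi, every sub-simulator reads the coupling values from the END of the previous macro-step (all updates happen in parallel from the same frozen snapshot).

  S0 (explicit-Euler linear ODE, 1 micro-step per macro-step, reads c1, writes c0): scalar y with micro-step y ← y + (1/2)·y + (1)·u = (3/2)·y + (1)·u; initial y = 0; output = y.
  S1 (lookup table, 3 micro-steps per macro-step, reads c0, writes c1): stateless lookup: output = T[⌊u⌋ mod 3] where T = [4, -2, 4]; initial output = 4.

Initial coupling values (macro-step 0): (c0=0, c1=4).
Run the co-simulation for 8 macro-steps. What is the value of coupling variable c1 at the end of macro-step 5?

macro 1: S0 reads c1=4 → after 1×micro: 4; S1 reads c0=0 → after 3×micro: 4 ⇒ (c0=4, c1=4)
macro 2: S0 reads c1=4 → after 1×micro: 10; S1 reads c0=4 → after 3×micro: -2 ⇒ (c0=10, c1=-2)
macro 3: S0 reads c1=-2 → after 1×micro: 13; S1 reads c0=10 → after 3×micro: -2 ⇒ (c0=13, c1=-2)
macro 4: S0 reads c1=-2 → after 1×micro: 35/2; S1 reads c0=13 → after 3×micro: -2 ⇒ (c0=35/2, c1=-2)
macro 5: S0 reads c1=-2 → after 1×micro: 97/4; S1 reads c0=35/2 → after 3×micro: 4 ⇒ (c0=97/4, c1=4)
macro 6: S0 reads c1=4 → after 1×micro: 323/8; S1 reads c0=97/4 → after 3×micro: 4 ⇒ (c0=323/8, c1=4)
macro 7: S0 reads c1=4 → after 1×micro: 1033/16; S1 reads c0=323/8 → after 3×micro: -2 ⇒ (c0=1033/16, c1=-2)
macro 8: S0 reads c1=-2 → after 1×micro: 3035/32; S1 reads c0=1033/16 → after 3×micro: -2 ⇒ (c0=3035/32, c1=-2)

c1 at macro-step 5 = 4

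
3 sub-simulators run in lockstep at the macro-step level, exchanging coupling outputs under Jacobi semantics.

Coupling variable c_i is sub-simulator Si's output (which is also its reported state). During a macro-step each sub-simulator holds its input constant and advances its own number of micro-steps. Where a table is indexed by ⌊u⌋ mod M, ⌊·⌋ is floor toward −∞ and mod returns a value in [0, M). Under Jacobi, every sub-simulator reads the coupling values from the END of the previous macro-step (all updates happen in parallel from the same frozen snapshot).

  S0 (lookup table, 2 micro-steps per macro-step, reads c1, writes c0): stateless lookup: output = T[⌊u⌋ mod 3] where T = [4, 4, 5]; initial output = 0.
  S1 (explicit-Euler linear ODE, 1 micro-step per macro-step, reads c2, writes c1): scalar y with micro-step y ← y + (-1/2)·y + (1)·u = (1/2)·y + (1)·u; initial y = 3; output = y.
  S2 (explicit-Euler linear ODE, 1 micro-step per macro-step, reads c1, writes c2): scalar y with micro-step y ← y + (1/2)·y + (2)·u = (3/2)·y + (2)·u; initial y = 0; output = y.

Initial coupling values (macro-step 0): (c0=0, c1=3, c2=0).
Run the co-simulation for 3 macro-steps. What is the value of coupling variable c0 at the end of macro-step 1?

macro 1: S0 reads c1=3 → after 2×micro: 4; S1 reads c2=0 → after 1×micro: 3/2; S2 reads c1=3 → after 1×micro: 6 ⇒ (c0=4, c1=3/2, c2=6)
macro 2: S0 reads c1=3/2 → after 2×micro: 4; S1 reads c2=6 → after 1×micro: 27/4; S2 reads c1=3/2 → after 1×micro: 12 ⇒ (c0=4, c1=27/4, c2=12)
macro 3: S0 reads c1=27/4 → after 2×micro: 4; S1 reads c2=12 → after 1×micro: 123/8; S2 reads c1=27/4 → after 1×micro: 63/2 ⇒ (c0=4, c1=123/8, c2=63/2)

c0 at macro-step 1 = 4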